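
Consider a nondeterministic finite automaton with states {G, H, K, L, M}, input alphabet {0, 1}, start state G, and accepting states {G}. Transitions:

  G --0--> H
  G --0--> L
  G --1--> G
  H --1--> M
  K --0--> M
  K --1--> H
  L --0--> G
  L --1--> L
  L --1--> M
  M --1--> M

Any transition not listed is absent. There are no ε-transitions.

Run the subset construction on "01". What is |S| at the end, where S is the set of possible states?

2

Start in {G}.
Read '0': {G} → {H, L}.
Read '1': {H, L} → {L, M}.
That set has 2 states.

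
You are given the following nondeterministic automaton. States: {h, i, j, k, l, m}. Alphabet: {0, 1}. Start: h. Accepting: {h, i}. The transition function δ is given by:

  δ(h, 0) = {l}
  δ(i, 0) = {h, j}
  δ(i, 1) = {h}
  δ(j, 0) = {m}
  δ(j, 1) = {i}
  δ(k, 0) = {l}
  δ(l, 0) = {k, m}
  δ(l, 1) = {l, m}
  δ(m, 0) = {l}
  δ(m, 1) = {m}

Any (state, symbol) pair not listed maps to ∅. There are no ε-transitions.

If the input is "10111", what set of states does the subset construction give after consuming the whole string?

∅

Start in {h}.
Read '1': {h} → ∅.
The set is empty and remains empty for the remaining 4 symbols.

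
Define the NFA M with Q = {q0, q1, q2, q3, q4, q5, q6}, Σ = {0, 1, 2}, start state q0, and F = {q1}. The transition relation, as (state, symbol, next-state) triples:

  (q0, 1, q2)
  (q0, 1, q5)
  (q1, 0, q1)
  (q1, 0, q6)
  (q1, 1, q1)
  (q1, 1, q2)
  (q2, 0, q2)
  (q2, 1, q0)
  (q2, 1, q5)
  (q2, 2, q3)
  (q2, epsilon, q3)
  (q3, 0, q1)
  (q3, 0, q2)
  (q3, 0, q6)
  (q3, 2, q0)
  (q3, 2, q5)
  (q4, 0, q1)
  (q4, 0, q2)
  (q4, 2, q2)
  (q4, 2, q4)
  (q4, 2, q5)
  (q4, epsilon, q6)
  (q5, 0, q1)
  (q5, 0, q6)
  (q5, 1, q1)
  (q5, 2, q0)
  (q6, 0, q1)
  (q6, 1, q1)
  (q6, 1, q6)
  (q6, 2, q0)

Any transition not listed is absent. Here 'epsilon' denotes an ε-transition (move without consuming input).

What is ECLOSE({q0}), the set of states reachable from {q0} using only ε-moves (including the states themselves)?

{q0}

Begin with {q0}.
No ε-moves leave this set, so the closure equals the set itself.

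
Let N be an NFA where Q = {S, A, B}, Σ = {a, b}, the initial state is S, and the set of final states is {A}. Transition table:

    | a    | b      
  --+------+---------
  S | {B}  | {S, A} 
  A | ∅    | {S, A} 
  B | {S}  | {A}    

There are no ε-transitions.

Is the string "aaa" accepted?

No

Start in {S}.
Read 'a': S→{B}; now {B}.
Read 'a': B→{S}; now {S}.
Read 'a': S→{B}; now {B}.
The final set {B} contains no accepting state.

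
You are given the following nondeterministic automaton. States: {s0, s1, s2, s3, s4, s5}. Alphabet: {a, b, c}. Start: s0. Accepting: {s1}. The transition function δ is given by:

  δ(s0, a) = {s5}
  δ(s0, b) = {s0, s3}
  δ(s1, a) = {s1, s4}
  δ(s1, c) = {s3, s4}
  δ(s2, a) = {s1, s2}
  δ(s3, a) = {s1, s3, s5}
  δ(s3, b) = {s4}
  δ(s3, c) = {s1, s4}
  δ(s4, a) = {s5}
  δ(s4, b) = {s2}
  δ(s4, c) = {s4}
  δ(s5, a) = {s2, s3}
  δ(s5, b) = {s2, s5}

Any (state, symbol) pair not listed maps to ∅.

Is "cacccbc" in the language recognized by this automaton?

Start in {s0}.
Read 'c': s0→∅; now ∅.
The set is empty and remains empty for the remaining 6 symbols.
The final set ∅ contains no accepting state.

No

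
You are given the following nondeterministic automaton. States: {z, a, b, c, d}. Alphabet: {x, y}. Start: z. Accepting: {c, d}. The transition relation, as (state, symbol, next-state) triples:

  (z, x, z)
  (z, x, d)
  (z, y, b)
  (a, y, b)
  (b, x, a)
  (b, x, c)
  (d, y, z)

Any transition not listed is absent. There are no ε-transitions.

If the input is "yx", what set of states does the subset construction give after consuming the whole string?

{a, c}

Start in {z}.
Read 'y': z→{b}; now {b}.
Read 'x': b→{a, c}; now {a, c}.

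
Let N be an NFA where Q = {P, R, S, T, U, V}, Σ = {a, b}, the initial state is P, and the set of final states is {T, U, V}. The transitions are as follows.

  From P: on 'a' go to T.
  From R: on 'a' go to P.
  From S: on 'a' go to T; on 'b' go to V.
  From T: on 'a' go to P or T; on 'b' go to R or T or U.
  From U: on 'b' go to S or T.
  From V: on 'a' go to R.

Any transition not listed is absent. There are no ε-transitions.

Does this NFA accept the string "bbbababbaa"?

Start in {P}.
Read 'b': P→∅; now ∅.
The set is empty and remains empty for the remaining 9 symbols.
The final set ∅ contains no accepting state.

No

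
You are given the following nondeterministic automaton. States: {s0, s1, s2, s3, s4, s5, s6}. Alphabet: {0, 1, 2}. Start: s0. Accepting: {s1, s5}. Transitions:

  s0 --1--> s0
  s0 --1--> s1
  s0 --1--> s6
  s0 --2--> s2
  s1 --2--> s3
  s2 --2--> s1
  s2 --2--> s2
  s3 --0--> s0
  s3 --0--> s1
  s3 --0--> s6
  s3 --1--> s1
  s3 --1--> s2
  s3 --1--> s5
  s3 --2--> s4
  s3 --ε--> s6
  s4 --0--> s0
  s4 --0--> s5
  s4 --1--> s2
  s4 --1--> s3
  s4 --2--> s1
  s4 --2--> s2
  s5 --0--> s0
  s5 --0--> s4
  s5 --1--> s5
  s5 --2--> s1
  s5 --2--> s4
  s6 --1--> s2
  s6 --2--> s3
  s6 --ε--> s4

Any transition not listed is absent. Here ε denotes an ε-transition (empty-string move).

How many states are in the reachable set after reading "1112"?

Start in {s0}.
Read '1': {s0} → {s0, s1, s4, s6}.
Read '1': {s0, s1, s4, s6} → {s0, s1, s2, s3, s4, s6}.
Read '1': {s0, s1, s2, s3, s4, s6} → {s0, s1, s2, s3, s4, s5, s6}.
Read '2': {s0, s1, s2, s3, s4, s5, s6} → {s1, s2, s3, s4, s6}.
That set has 5 states.

5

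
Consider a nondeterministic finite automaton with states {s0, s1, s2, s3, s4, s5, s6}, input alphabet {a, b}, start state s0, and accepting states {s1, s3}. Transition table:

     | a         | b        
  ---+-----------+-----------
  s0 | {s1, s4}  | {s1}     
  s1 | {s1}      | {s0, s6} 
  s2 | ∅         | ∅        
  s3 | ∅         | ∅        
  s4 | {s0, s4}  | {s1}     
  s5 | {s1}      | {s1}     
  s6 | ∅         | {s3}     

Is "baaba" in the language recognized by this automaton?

Start in {s0}.
Read 'b': s0→{s1}; now {s1}.
Read 'a': s1→{s1}; now {s1}.
Read 'a': s1→{s1}; now {s1}.
Read 'b': s1→{s0, s6}; now {s0, s6}.
Read 'a': s0→{s1, s4}, s6→∅; now {s1, s4}.
The final set {s1, s4} contains the accepting state s1.

Yes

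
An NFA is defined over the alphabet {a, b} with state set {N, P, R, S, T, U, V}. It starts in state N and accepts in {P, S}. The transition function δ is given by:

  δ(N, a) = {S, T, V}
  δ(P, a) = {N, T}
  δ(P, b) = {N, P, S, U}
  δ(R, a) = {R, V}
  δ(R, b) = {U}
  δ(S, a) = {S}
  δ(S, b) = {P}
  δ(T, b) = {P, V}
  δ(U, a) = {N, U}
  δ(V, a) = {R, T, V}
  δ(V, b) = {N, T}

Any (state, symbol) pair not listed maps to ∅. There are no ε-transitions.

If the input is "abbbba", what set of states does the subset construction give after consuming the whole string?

{N, R, S, T, U, V}

Start in {N}.
Read 'a': N→{S, T, V}; now {S, T, V}.
Read 'b': S→{P}, T→{P, V}, V→{N, T}; now {N, P, T, V}.
Read 'b': N→∅, P→{N, P, S, U}, T→{P, V}, V→{N, T}; now {N, P, S, T, U, V}.
Read 'b': N→∅, P→{N, P, S, U}, S→{P}, T→{P, V}, U→∅, V→{N, T}; now {N, P, S, T, U, V}.
Read 'b': N→∅, P→{N, P, S, U}, S→{P}, T→{P, V}, U→∅, V→{N, T}; now {N, P, S, T, U, V}.
Read 'a': N→{S, T, V}, P→{N, T}, S→{S}, T→∅, U→{N, U}, V→{R, T, V}; now {N, R, S, T, U, V}.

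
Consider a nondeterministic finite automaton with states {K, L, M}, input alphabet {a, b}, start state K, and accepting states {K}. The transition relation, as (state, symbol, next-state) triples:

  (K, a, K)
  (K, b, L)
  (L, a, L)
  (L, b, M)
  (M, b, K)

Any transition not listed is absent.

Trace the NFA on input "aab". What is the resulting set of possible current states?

Start in {K}.
Read 'a': {K} → {K}.
Read 'a': {K} → {K}.
Read 'b': {K} → {L}.

{L}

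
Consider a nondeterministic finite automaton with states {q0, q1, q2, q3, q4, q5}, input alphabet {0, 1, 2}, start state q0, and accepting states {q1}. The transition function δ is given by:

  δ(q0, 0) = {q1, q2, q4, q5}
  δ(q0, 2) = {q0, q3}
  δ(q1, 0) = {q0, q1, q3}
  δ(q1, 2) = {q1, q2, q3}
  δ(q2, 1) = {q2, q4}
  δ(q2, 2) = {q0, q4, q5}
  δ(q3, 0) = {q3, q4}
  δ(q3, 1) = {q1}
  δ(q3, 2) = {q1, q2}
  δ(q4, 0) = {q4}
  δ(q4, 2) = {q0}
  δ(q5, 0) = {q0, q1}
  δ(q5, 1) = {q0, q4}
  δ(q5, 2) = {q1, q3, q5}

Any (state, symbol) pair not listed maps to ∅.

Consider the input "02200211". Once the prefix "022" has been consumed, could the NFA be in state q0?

Yes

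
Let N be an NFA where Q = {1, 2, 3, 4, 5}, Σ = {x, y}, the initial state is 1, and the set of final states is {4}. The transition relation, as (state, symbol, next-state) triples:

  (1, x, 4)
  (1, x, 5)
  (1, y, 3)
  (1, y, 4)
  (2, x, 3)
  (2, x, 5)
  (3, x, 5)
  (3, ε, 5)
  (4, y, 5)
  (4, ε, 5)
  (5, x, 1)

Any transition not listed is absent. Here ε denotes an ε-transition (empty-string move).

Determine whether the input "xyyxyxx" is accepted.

Start in {1}.
Read 'x': {1} → {4, 5}.
Read 'y': {4, 5} → {5}.
Read 'y': {5} → ∅.
The set is empty and remains empty for the remaining 4 symbols.
The final set ∅ contains no accepting state.

No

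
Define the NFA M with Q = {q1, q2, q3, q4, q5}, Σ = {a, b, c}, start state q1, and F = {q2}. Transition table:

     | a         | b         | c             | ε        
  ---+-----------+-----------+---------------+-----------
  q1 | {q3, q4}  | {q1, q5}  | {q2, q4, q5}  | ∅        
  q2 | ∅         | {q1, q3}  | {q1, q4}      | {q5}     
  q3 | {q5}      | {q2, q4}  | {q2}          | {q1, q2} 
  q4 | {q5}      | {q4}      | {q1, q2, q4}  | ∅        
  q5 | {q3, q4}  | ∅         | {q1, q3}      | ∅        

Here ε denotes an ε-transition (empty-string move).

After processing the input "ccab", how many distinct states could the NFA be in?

Start in {q1}.
Read 'c': {q1} → {q2, q4, q5}.
Read 'c': {q2, q4, q5} → {q1, q2, q3, q4, q5}.
Read 'a': {q1, q2, q3, q4, q5} → {q1, q2, q3, q4, q5}.
Read 'b': {q1, q2, q3, q4, q5} → {q1, q2, q3, q4, q5}.
That set has 5 states.

5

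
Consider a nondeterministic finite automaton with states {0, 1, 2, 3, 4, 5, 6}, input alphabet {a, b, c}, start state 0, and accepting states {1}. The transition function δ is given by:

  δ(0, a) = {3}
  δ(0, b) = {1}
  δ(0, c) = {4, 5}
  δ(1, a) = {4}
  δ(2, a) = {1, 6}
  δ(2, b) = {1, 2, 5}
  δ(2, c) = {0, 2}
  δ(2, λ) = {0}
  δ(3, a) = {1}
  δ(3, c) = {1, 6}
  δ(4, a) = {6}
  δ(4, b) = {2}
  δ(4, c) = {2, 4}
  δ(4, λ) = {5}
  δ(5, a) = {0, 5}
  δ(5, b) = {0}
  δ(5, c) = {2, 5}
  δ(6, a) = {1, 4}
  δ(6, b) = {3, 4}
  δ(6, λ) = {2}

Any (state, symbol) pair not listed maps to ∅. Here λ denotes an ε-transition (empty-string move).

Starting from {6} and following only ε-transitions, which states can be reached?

{0, 2, 6}

Begin with {6}.
ε-move 6 → 2; add 2.
ε-move 2 → 0; add 0.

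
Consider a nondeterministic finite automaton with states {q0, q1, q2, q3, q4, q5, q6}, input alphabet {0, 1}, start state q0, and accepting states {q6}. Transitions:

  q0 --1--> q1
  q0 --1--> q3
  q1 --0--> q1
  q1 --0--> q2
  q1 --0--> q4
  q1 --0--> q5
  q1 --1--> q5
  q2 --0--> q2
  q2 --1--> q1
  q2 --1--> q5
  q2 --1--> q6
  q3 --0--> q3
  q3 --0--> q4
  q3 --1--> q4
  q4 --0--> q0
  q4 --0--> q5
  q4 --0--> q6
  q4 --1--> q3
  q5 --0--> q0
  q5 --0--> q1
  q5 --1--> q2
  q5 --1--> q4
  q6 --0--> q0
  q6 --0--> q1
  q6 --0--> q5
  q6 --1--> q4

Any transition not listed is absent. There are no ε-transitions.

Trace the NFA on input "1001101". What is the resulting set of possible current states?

{q1, q2, q3, q4, q5, q6}

Start in {q0}.
Read '1': q0→{q1, q3}; now {q1, q3}.
Read '0': q1→{q1, q2, q4, q5}, q3→{q3, q4}; now {q1, q2, q3, q4, q5}.
Read '0': q1→{q1, q2, q4, q5}, q2→{q2}, q3→{q3, q4}, q4→{q0, q5, q6}, q5→{q0, q1}; now {q0, q1, q2, q3, q4, q5, q6}.
Read '1': q0→{q1, q3}, q1→{q5}, q2→{q1, q5, q6}, q3→{q4}, q4→{q3}, q5→{q2, q4}, q6→{q4}; now {q1, q2, q3, q4, q5, q6}.
Read '1': q1→{q5}, q2→{q1, q5, q6}, q3→{q4}, q4→{q3}, q5→{q2, q4}, q6→{q4}; now {q1, q2, q3, q4, q5, q6}.
Read '0': q1→{q1, q2, q4, q5}, q2→{q2}, q3→{q3, q4}, q4→{q0, q5, q6}, q5→{q0, q1}, q6→{q0, q1, q5}; now {q0, q1, q2, q3, q4, q5, q6}.
Read '1': q0→{q1, q3}, q1→{q5}, q2→{q1, q5, q6}, q3→{q4}, q4→{q3}, q5→{q2, q4}, q6→{q4}; now {q1, q2, q3, q4, q5, q6}.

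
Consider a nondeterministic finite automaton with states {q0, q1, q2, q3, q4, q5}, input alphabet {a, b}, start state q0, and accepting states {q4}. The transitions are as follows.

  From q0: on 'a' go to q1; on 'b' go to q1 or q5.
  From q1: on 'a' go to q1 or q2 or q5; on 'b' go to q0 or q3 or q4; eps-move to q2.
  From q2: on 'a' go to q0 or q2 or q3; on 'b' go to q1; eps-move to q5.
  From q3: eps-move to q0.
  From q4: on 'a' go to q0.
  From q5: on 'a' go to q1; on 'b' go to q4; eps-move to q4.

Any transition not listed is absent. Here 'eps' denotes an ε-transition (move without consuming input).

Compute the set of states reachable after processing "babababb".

{q0, q1, q2, q3, q4, q5}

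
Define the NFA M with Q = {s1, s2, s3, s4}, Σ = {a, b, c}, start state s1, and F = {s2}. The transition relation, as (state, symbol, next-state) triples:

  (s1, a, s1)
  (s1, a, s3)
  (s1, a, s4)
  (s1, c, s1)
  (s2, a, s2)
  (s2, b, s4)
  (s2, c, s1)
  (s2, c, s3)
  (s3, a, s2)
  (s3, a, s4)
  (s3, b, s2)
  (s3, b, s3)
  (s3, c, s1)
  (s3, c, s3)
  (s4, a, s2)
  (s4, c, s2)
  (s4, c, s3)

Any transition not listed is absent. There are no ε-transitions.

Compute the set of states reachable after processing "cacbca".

{s1, s2, s3, s4}

Start in {s1}.
Read 'c': s1→{s1}; now {s1}.
Read 'a': s1→{s1, s3, s4}; now {s1, s3, s4}.
Read 'c': s1→{s1}, s3→{s1, s3}, s4→{s2, s3}; now {s1, s2, s3}.
Read 'b': s1→∅, s2→{s4}, s3→{s2, s3}; now {s2, s3, s4}.
Read 'c': s2→{s1, s3}, s3→{s1, s3}, s4→{s2, s3}; now {s1, s2, s3}.
Read 'a': s1→{s1, s3, s4}, s2→{s2}, s3→{s2, s4}; now {s1, s2, s3, s4}.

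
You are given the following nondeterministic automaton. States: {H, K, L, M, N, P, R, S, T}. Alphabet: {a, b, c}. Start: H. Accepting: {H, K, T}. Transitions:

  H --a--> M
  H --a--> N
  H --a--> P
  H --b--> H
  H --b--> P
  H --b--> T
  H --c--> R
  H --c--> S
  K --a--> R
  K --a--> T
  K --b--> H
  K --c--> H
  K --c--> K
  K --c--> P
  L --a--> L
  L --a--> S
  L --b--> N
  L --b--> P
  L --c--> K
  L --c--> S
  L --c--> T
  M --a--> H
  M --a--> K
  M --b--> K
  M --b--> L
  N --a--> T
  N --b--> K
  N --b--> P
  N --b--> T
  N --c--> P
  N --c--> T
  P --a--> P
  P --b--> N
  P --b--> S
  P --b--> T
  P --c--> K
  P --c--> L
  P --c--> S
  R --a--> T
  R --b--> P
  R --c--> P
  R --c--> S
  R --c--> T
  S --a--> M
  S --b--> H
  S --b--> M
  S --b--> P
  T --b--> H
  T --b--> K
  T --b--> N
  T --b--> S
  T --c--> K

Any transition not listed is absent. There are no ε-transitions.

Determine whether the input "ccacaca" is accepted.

Yes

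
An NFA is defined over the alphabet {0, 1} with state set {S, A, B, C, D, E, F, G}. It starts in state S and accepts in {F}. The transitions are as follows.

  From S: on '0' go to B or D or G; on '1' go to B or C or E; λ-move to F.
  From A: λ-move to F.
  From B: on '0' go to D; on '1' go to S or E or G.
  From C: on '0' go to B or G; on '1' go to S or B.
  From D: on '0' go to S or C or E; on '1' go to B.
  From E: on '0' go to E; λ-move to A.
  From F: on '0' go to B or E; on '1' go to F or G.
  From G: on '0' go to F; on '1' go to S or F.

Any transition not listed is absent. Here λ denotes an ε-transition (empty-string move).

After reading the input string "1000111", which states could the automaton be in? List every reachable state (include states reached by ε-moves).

Start: ε-closure({S}) = {S, F}.
Read '1': {S, F} → {A, B, C, E, F, G}.
Read '0': {A, B, C, E, F, G} → {A, B, D, E, F, G}.
Read '0': {A, B, D, E, F, G} → {S, A, B, C, D, E, F}.
Read '0': {S, A, B, C, D, E, F} → {S, A, B, C, D, E, F, G}.
Read '1': {S, A, B, C, D, E, F, G} → {S, A, B, C, E, F, G}.
Read '1': {S, A, B, C, E, F, G} → {S, A, B, C, E, F, G}.
Read '1': {S, A, B, C, E, F, G} → {S, A, B, C, E, F, G}.

{S, A, B, C, E, F, G}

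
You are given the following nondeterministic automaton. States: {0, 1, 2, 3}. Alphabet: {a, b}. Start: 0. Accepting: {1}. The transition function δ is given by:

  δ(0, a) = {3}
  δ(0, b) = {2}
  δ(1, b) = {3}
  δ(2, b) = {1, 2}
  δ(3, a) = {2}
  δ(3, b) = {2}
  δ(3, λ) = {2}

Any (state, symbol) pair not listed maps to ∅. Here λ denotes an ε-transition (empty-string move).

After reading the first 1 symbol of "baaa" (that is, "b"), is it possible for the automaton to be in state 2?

Yes

Start in {0}.
Read 'b': {0} → {2}.
State 2 is in {2}.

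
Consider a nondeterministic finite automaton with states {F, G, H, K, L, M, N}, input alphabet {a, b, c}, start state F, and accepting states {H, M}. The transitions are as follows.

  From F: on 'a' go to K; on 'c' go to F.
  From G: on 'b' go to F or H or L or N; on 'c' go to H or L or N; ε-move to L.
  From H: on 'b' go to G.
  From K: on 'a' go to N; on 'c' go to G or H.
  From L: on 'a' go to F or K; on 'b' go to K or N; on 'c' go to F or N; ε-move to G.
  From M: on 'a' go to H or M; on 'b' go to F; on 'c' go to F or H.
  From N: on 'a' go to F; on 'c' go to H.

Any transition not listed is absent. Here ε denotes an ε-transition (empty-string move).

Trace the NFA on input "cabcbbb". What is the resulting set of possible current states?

Start in {F}.
Read 'c': {F} → {F}.
Read 'a': {F} → {K}.
Read 'b': {K} → ∅.
The set is empty and remains empty for the remaining 4 symbols.

∅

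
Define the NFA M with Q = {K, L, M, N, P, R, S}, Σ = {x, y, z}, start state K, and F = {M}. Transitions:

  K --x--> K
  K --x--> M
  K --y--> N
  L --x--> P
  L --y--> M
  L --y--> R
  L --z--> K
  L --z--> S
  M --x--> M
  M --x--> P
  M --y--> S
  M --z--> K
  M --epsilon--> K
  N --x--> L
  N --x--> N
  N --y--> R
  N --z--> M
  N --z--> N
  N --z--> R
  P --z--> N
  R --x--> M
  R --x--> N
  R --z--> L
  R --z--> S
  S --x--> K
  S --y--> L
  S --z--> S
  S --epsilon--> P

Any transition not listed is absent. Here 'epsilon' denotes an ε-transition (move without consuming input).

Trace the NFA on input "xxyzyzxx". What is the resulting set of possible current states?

{K, L, M, N, P}

Start in {K}.
Read 'x': K→{K, M}; now {K, M}.
Read 'x': K→{K, M}, M→{M, P}; now {K, M, P}.
Read 'y': K→{N}, M→{S}, P→∅; union {N, S}; ε-closure = {N, P, S}.
Read 'z': N→{M, N, R}, P→{N}, S→{S}; union {M, N, R, S}; ε-closure = {K, M, N, P, R, S}.
Read 'y': K→{N}, M→{S}, N→{R}, P→∅, R→∅, S→{L}; union {L, N, R, S}; ε-closure = {L, N, P, R, S}.
Read 'z': L→{K, S}, N→{M, N, R}, P→{N}, R→{L, S}, S→{S}; union {K, L, M, N, R, S}; ε-closure = {K, L, M, N, P, R, S}.
Read 'x': K→{K, M}, L→{P}, M→{M, P}, N→{L, N}, P→∅, R→{M, N}, S→{K}; now {K, L, M, N, P}.
Read 'x': K→{K, M}, L→{P}, M→{M, P}, N→{L, N}, P→∅; now {K, L, M, N, P}.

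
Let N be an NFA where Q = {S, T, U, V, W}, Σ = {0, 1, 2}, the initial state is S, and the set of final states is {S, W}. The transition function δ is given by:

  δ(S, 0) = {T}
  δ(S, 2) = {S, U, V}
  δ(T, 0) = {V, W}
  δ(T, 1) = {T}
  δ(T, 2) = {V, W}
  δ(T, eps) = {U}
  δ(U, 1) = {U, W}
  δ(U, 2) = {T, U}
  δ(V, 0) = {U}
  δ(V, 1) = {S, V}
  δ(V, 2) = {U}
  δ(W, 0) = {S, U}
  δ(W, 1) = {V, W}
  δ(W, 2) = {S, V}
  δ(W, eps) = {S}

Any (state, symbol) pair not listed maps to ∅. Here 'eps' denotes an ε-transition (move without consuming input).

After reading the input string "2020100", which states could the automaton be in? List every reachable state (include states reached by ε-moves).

Start in {S}.
Read '2': S→{S, U, V}; now {S, U, V}.
Read '0': S→{T}, U→∅, V→{U}; now {T, U}.
Read '2': T→{V, W}, U→{T, U}; union {T, U, V, W}; ε-closure = {S, T, U, V, W}.
Read '0': S→{T}, T→{V, W}, U→∅, V→{U}, W→{S, U}; now {S, T, U, V, W}.
Read '1': S→∅, T→{T}, U→{U, W}, V→{S, V}, W→{V, W}; now {S, T, U, V, W}.
Read '0': S→{T}, T→{V, W}, U→∅, V→{U}, W→{S, U}; now {S, T, U, V, W}.
Read '0': S→{T}, T→{V, W}, U→∅, V→{U}, W→{S, U}; now {S, T, U, V, W}.

{S, T, U, V, W}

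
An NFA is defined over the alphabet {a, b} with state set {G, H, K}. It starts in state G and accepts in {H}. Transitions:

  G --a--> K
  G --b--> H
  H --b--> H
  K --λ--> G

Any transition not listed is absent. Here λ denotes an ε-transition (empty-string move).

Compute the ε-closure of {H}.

Begin with {H}.
No ε-moves leave this set, so the closure equals the set itself.

{H}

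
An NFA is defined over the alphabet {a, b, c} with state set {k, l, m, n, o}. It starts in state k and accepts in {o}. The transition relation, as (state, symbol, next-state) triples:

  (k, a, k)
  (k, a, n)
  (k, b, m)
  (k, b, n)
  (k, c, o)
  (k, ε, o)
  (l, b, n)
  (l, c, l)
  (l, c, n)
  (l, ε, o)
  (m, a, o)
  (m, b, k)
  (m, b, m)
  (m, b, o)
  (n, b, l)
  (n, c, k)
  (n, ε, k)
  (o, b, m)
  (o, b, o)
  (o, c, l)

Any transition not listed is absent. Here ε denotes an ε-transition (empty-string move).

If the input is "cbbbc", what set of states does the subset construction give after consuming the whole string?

Start: ε-closure({k}) = {k, o}.
Read 'c': k→{o}, o→{l}; now {l, o}.
Read 'b': l→{n}, o→{m, o}; union {m, n, o}; ε-closure = {k, m, n, o}.
Read 'b': k→{m, n}, m→{k, m, o}, n→{l}, o→{m, o}; now {k, l, m, n, o}.
Read 'b': k→{m, n}, l→{n}, m→{k, m, o}, n→{l}, o→{m, o}; now {k, l, m, n, o}.
Read 'c': k→{o}, l→{l, n}, m→∅, n→{k}, o→{l}; now {k, l, n, o}.

{k, l, n, o}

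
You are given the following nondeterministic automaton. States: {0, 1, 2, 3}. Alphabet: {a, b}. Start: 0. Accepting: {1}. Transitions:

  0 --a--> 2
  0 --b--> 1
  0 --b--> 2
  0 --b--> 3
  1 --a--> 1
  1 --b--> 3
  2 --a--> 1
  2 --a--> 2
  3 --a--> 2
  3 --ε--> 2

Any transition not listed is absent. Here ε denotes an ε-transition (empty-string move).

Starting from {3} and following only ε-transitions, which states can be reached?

{2, 3}

Begin with {3}.
ε-move 3 → 2; add 2.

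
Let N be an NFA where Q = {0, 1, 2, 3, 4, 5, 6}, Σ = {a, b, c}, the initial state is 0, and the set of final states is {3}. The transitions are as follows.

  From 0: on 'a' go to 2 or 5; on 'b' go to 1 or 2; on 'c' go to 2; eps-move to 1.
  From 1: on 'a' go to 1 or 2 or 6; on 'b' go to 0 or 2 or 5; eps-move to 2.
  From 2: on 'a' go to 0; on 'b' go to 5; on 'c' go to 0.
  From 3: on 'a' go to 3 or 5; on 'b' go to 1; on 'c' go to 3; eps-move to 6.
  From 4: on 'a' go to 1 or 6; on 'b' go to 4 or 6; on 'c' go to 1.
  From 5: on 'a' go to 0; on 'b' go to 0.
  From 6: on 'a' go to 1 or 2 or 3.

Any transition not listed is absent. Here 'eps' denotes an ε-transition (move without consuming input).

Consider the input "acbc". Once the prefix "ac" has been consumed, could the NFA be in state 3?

No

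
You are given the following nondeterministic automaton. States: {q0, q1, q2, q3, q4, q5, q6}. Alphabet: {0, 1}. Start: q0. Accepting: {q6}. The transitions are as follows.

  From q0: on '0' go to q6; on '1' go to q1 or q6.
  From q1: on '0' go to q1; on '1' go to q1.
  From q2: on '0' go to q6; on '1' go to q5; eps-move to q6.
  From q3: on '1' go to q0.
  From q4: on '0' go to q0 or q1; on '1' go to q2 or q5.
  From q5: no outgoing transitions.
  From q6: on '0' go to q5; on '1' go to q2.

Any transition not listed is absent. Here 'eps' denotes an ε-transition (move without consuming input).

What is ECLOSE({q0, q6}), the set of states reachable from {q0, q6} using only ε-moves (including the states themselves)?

{q0, q6}

Begin with {q0, q6}.
No ε-moves leave this set, so the closure equals the set itself.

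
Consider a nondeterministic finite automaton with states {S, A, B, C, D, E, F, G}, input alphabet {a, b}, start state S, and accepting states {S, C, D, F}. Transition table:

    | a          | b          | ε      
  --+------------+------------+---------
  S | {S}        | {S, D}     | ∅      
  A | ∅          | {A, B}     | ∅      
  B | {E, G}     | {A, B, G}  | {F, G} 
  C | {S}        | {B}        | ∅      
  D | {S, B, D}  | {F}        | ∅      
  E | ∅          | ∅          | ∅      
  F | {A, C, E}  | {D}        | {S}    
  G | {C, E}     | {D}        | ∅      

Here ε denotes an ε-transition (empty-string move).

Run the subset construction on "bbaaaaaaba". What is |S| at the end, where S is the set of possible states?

8

Start in {S}.
Read 'b': S→{S, D}; now {S, D}.
Read 'b': S→{S, D}, D→{F}; now {S, D, F}.
Read 'a': S→{S}, D→{S, B, D}, F→{A, C, E}; union {S, A, B, C, D, E}; ε-closure = {S, A, B, C, D, E, F, G}.
Read 'a': S→{S}, A→∅, B→{E, G}, C→{S}, D→{S, B, D}, E→∅, F→{A, C, E}, G→{C, E}; union {S, A, B, C, D, E, G}; ε-closure = {S, A, B, C, D, E, F, G}.
Read 'a': S→{S}, A→∅, B→{E, G}, C→{S}, D→{S, B, D}, E→∅, F→{A, C, E}, G→{C, E}; union {S, A, B, C, D, E, G}; ε-closure = {S, A, B, C, D, E, F, G}.
Read 'a': S→{S}, A→∅, B→{E, G}, C→{S}, D→{S, B, D}, E→∅, F→{A, C, E}, G→{C, E}; union {S, A, B, C, D, E, G}; ε-closure = {S, A, B, C, D, E, F, G}.
Read 'a': S→{S}, A→∅, B→{E, G}, C→{S}, D→{S, B, D}, E→∅, F→{A, C, E}, G→{C, E}; union {S, A, B, C, D, E, G}; ε-closure = {S, A, B, C, D, E, F, G}.
Read 'a': S→{S}, A→∅, B→{E, G}, C→{S}, D→{S, B, D}, E→∅, F→{A, C, E}, G→{C, E}; union {S, A, B, C, D, E, G}; ε-closure = {S, A, B, C, D, E, F, G}.
Read 'b': S→{S, D}, A→{A, B}, B→{A, B, G}, C→{B}, D→{F}, E→∅, F→{D}, G→{D}; now {S, A, B, D, F, G}.
Read 'a': S→{S}, A→∅, B→{E, G}, D→{S, B, D}, F→{A, C, E}, G→{C, E}; union {S, A, B, C, D, E, G}; ε-closure = {S, A, B, C, D, E, F, G}.
That set has 8 states.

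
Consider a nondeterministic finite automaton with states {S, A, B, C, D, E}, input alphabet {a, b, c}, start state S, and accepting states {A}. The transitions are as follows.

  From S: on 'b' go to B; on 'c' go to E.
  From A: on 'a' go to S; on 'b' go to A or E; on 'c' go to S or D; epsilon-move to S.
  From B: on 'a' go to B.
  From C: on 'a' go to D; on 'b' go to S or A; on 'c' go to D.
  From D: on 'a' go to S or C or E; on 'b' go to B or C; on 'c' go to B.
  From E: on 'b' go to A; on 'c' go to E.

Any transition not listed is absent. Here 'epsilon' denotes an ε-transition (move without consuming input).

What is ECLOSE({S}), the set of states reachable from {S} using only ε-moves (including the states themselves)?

{S}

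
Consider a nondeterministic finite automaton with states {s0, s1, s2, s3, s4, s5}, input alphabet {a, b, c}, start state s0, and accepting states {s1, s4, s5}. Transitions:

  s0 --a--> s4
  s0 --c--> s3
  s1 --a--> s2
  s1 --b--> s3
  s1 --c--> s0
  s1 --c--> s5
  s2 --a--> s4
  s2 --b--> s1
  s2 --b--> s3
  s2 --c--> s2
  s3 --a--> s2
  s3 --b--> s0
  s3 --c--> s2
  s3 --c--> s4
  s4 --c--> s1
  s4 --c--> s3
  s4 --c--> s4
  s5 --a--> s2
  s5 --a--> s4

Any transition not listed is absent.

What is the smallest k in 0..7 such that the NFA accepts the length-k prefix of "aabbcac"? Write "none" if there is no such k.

1

Start in {s0}.
Read 'a': {s0} → {s4}.
None of the earlier sets intersect F, but {s4} does.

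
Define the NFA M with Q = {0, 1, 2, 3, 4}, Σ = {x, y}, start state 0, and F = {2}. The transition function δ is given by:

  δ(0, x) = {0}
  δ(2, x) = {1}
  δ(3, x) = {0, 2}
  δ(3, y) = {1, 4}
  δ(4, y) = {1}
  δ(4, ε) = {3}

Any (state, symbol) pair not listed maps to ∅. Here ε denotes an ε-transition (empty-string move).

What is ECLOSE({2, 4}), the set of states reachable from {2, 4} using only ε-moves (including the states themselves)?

{2, 3, 4}

Begin with {2, 4}.
ε-move 4 → 3; add 3.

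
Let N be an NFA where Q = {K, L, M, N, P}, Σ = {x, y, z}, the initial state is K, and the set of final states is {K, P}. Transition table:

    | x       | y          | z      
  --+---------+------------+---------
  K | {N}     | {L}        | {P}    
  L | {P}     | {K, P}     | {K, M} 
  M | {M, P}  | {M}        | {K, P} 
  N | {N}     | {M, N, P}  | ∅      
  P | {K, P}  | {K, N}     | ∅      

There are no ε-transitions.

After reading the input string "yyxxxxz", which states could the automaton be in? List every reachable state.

{P}

Start in {K}.
Read 'y': K→{L}; now {L}.
Read 'y': L→{K, P}; now {K, P}.
Read 'x': K→{N}, P→{K, P}; now {K, N, P}.
Read 'x': K→{N}, N→{N}, P→{K, P}; now {K, N, P}.
Read 'x': K→{N}, N→{N}, P→{K, P}; now {K, N, P}.
Read 'x': K→{N}, N→{N}, P→{K, P}; now {K, N, P}.
Read 'z': K→{P}, N→∅, P→∅; now {P}.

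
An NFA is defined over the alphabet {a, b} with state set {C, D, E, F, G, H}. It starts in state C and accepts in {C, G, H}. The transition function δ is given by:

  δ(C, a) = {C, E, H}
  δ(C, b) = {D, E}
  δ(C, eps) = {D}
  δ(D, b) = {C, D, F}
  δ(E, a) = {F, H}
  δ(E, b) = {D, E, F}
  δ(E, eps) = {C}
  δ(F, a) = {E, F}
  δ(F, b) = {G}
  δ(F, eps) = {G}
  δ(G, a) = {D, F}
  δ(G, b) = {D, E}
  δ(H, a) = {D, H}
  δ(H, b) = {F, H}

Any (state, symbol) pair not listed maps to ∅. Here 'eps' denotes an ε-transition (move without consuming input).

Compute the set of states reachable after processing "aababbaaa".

{C, D, E, F, G, H}

Start: ε-closure({C}) = {C, D}.
Read 'a': C→{C, E, H}, D→∅; union {C, E, H}; ε-closure = {C, D, E, H}.
Read 'a': C→{C, E, H}, D→∅, E→{F, H}, H→{D, H}; union {C, D, E, F, H}; ε-closure = {C, D, E, F, G, H}.
Read 'b': C→{D, E}, D→{C, D, F}, E→{D, E, F}, F→{G}, G→{D, E}, H→{F, H}; now {C, D, E, F, G, H}.
Read 'a': C→{C, E, H}, D→∅, E→{F, H}, F→{E, F}, G→{D, F}, H→{D, H}; union {C, D, E, F, H}; ε-closure = {C, D, E, F, G, H}.
Read 'b': C→{D, E}, D→{C, D, F}, E→{D, E, F}, F→{G}, G→{D, E}, H→{F, H}; now {C, D, E, F, G, H}.
Read 'b': C→{D, E}, D→{C, D, F}, E→{D, E, F}, F→{G}, G→{D, E}, H→{F, H}; now {C, D, E, F, G, H}.
Read 'a': C→{C, E, H}, D→∅, E→{F, H}, F→{E, F}, G→{D, F}, H→{D, H}; union {C, D, E, F, H}; ε-closure = {C, D, E, F, G, H}.
Read 'a': C→{C, E, H}, D→∅, E→{F, H}, F→{E, F}, G→{D, F}, H→{D, H}; union {C, D, E, F, H}; ε-closure = {C, D, E, F, G, H}.
Read 'a': C→{C, E, H}, D→∅, E→{F, H}, F→{E, F}, G→{D, F}, H→{D, H}; union {C, D, E, F, H}; ε-closure = {C, D, E, F, G, H}.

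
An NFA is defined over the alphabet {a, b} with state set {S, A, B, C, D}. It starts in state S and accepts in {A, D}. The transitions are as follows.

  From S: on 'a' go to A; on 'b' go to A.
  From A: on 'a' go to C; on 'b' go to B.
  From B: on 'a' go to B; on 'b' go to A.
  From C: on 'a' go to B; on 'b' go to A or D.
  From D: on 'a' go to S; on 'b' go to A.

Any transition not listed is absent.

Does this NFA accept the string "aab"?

Start in {S}.
Read 'a': S→{A}; now {A}.
Read 'a': A→{C}; now {C}.
Read 'b': C→{A, D}; now {A, D}.
The final set {A, D} contains the accepting states A, D.

Yes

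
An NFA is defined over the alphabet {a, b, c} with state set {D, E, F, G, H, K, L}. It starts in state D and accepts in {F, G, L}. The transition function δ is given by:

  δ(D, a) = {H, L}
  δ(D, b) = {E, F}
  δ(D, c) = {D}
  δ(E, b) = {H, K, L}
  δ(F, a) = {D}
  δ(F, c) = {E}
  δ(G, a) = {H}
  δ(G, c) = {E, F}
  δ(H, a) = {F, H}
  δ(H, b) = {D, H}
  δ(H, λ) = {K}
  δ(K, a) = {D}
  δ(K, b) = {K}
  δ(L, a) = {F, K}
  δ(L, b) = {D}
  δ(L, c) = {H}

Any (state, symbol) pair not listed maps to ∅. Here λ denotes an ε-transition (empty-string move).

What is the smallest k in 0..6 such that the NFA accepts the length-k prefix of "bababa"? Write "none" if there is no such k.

1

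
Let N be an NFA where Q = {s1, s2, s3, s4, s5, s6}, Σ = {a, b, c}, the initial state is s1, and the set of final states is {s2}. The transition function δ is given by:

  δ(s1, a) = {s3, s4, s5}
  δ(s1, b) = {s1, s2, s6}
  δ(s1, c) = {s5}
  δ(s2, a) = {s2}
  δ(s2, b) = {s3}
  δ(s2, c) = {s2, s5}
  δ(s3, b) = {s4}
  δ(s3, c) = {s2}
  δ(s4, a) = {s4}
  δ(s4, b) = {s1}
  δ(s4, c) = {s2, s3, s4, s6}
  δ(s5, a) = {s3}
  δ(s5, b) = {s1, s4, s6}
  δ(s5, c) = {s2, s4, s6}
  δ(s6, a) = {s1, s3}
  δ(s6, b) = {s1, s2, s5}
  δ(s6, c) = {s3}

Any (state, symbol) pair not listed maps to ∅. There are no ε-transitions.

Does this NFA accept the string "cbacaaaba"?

No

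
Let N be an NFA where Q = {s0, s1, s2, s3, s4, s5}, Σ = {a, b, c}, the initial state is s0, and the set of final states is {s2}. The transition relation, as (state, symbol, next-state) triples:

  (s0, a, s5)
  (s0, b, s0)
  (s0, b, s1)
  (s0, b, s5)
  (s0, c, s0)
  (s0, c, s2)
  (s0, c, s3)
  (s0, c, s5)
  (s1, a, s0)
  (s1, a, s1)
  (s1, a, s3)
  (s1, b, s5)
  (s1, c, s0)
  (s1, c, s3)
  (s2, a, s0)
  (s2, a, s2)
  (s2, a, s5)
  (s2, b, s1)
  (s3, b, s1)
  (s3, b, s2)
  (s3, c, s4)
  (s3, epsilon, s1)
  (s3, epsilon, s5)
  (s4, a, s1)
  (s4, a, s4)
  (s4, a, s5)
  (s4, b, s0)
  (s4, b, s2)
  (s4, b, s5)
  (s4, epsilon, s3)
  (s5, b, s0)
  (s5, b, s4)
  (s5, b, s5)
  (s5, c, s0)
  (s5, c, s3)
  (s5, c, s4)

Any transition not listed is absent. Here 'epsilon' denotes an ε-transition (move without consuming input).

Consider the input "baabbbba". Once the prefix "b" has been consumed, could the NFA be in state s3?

Start in {s0}.
Read 'b': s0→{s0, s1, s5}; now {s0, s1, s5}.
State s3 is not in {s0, s1, s5}.

No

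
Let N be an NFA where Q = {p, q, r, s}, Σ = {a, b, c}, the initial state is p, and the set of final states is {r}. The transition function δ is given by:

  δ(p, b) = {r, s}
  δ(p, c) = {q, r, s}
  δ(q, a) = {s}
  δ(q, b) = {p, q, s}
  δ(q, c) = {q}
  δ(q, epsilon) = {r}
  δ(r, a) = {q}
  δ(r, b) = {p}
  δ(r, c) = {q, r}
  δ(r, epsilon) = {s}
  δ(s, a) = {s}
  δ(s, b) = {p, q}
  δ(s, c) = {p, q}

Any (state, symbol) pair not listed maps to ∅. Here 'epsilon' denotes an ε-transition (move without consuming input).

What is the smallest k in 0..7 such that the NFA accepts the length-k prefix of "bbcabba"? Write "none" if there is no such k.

1

Start in {p}.
Read 'b': p→{r, s}; now {r, s}.
None of the earlier sets intersect F, but {r, s} does.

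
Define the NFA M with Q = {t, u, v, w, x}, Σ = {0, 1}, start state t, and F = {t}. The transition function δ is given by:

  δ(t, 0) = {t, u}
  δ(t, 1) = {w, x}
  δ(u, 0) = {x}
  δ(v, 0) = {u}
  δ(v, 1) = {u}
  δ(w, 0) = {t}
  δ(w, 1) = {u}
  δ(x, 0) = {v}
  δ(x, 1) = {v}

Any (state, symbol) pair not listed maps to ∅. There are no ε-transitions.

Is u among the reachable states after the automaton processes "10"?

No

Start in {t}.
Read '1': t→{w, x}; now {w, x}.
Read '0': w→{t}, x→{v}; now {t, v}.
State u is not in {t, v}.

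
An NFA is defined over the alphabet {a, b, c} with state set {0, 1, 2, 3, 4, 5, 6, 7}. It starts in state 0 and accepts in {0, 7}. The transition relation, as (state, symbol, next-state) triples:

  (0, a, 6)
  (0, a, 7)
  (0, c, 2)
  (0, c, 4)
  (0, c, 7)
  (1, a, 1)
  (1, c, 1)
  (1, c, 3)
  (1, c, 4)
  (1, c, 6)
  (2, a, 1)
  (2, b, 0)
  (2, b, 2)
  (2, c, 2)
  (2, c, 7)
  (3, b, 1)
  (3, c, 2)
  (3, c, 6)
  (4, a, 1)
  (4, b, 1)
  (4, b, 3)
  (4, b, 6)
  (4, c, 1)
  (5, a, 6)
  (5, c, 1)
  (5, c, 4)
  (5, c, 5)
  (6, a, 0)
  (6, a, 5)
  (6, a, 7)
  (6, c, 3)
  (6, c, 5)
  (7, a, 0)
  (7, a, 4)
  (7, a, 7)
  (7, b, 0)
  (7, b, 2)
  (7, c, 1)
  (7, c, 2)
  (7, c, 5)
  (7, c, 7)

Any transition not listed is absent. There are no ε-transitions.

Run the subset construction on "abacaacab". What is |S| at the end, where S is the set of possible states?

Start in {0}.
Read 'a': 0→{6, 7}; now {6, 7}.
Read 'b': 6→∅, 7→{0, 2}; now {0, 2}.
Read 'a': 0→{6, 7}, 2→{1}; now {1, 6, 7}.
Read 'c': 1→{1, 3, 4, 6}, 6→{3, 5}, 7→{1, 2, 5, 7}; now {1, 2, 3, 4, 5, 6, 7}.
Read 'a': 1→{1}, 2→{1}, 3→∅, 4→{1}, 5→{6}, 6→{0, 5, 7}, 7→{0, 4, 7}; now {0, 1, 4, 5, 6, 7}.
Read 'a': 0→{6, 7}, 1→{1}, 4→{1}, 5→{6}, 6→{0, 5, 7}, 7→{0, 4, 7}; now {0, 1, 4, 5, 6, 7}.
Read 'c': 0→{2, 4, 7}, 1→{1, 3, 4, 6}, 4→{1}, 5→{1, 4, 5}, 6→{3, 5}, 7→{1, 2, 5, 7}; now {1, 2, 3, 4, 5, 6, 7}.
Read 'a': 1→{1}, 2→{1}, 3→∅, 4→{1}, 5→{6}, 6→{0, 5, 7}, 7→{0, 4, 7}; now {0, 1, 4, 5, 6, 7}.
Read 'b': 0→∅, 1→∅, 4→{1, 3, 6}, 5→∅, 6→∅, 7→{0, 2}; now {0, 1, 2, 3, 6}.
That set has 5 states.

5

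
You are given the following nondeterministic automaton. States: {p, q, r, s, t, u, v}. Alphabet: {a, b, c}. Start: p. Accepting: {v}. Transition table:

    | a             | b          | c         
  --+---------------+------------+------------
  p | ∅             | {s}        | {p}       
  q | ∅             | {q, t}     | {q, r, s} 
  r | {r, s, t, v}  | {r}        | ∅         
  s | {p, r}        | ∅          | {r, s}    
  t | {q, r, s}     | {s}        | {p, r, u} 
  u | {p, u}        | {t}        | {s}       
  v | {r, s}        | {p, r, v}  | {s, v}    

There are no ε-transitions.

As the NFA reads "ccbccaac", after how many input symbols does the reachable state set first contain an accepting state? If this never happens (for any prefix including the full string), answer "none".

6

Start in {p}.
Read 'c': {p} → {p}.
Read 'c': {p} → {p}.
Read 'b': {p} → {s}.
Read 'c': {s} → {r, s}.
Read 'c': {r, s} → {r, s}.
Read 'a': {r, s} → {p, r, s, t, v}.
None of the earlier sets intersect F, but {p, r, s, t, v} does.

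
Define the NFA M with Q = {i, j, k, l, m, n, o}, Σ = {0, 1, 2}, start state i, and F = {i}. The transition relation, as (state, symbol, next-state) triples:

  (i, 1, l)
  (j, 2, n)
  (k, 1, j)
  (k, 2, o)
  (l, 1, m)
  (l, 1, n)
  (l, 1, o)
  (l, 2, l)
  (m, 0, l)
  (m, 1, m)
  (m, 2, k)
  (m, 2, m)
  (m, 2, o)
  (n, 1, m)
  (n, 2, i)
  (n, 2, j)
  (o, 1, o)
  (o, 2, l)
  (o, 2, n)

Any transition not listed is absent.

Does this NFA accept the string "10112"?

No

Start in {i}.
Read '1': i→{l}; now {l}.
Read '0': l→∅; now ∅.
The set is empty and remains empty for the remaining 3 symbols.
The final set ∅ contains no accepting state.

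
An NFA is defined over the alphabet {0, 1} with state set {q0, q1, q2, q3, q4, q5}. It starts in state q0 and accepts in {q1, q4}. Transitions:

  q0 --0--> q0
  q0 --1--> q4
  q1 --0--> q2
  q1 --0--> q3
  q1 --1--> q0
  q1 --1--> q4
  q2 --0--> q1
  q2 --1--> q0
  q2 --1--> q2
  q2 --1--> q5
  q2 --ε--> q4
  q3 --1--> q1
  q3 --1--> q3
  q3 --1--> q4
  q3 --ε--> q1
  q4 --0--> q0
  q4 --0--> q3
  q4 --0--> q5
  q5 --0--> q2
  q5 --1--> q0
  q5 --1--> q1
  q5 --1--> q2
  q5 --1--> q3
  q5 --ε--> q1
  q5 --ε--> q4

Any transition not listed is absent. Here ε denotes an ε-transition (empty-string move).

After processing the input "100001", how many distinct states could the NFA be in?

6

Start in {q0}.
Read '1': q0→{q4}; now {q4}.
Read '0': q4→{q0, q3, q5}; union {q0, q3, q5}; ε-closure = {q0, q1, q3, q4, q5}.
Read '0': q0→{q0}, q1→{q2, q3}, q3→∅, q4→{q0, q3, q5}, q5→{q2}; union {q0, q2, q3, q5}; ε-closure = {q0, q1, q2, q3, q4, q5}.
Read '0': q0→{q0}, q1→{q2, q3}, q2→{q1}, q3→∅, q4→{q0, q3, q5}, q5→{q2}; union {q0, q1, q2, q3, q5}; ε-closure = {q0, q1, q2, q3, q4, q5}.
Read '0': q0→{q0}, q1→{q2, q3}, q2→{q1}, q3→∅, q4→{q0, q3, q5}, q5→{q2}; union {q0, q1, q2, q3, q5}; ε-closure = {q0, q1, q2, q3, q4, q5}.
Read '1': q0→{q4}, q1→{q0, q4}, q2→{q0, q2, q5}, q3→{q1, q3, q4}, q4→∅, q5→{q0, q1, q2, q3}; now {q0, q1, q2, q3, q4, q5}.
That set has 6 states.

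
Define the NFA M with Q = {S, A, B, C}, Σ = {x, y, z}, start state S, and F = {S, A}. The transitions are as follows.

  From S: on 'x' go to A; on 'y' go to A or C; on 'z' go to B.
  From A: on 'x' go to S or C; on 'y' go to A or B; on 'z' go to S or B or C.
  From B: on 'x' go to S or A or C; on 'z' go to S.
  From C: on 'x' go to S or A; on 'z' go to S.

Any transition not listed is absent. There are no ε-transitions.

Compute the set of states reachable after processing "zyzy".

∅

Start in {S}.
Read 'z': {S} → {B}.
Read 'y': {B} → ∅.
The set is empty and remains empty for the remaining 2 symbols.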